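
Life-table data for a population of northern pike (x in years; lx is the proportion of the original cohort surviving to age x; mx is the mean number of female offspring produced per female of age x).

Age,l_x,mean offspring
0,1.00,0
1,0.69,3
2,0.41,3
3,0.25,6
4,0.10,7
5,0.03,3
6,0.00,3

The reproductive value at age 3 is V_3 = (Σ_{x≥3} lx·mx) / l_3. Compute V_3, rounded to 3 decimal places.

lx·mx for x ≥ 3: 1.5, 0.7, 0.09, 0 → sum = 2.29
V_3 = 2.29 / l_3 = 2.29 / 0.25 = 9.16 → 9.160

9.160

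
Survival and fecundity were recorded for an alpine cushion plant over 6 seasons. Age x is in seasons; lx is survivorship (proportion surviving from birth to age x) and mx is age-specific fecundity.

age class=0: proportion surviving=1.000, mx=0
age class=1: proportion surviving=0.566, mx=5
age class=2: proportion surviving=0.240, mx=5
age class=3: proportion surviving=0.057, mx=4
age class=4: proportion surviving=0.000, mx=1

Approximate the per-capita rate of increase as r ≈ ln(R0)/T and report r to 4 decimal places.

R0 = Σ lx·mx = 0 + 2.83 + 1.2 + 0.228 + 0 = 4.258
Σ x·lx·mx = 5.914; T = 5.914/4.258 = 1.38891…
r ≈ ln(R0)/T = ln(4.258)/1.38891… = 1.043116… → 1.0431

1.0431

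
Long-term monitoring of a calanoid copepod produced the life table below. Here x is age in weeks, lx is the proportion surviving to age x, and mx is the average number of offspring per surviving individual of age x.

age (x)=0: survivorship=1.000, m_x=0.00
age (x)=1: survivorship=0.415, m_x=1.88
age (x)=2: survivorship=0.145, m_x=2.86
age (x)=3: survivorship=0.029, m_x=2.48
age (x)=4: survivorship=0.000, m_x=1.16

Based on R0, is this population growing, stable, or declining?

growing

R0 = Σ lx·mx = 0 + 0.7802 + 0.4147 + 0.07192 + 0 = 1.26682
R0 > 1, so the population is growing.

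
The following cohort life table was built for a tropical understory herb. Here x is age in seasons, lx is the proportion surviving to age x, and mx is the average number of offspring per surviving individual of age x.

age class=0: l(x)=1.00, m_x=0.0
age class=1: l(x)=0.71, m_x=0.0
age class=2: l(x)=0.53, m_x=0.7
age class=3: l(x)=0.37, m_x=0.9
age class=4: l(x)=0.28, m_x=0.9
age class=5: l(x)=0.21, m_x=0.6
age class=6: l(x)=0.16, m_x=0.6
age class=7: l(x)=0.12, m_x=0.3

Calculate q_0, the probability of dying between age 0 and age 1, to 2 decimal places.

q_0 = (l_0 − l_1) / l_0 = (1 − 0.71) / 1
     = 0.29 / 1 = 0.29 → 0.29

0.29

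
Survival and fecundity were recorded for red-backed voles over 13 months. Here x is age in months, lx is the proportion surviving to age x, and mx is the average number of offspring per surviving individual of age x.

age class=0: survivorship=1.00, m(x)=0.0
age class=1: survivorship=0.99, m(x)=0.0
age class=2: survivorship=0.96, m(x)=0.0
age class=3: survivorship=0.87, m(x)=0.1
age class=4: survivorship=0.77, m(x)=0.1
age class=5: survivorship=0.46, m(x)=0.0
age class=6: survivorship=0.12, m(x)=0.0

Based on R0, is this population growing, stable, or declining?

declining

R0 = Σ lx·mx = 0 + 0 + 0 + 0.087 + 0.077 + 0 + 0 = 0.164
R0 < 1, so the population is declining.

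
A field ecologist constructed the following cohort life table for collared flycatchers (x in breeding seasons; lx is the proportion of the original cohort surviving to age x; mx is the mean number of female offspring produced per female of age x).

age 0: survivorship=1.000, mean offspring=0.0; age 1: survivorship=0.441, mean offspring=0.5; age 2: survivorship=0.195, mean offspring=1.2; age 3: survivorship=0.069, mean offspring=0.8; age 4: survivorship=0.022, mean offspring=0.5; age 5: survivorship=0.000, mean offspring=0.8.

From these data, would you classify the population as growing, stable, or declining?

declining

R0 = Σ lx·mx = 0 + 0.2205 + 0.234 + 0.0552 + 0.011 + 0 = 0.5207
R0 < 1, so the population is declining.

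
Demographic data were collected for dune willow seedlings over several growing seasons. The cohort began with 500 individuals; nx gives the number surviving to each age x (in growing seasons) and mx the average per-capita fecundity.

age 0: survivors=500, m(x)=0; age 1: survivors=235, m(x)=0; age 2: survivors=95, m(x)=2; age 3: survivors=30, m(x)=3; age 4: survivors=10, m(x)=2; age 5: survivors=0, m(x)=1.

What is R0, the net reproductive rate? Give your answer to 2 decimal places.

0.60

lx = nx/n0 = nx/500: 1, 0.47, 0.19, 0.06, 0.02, 0
lx·mx by age: 0, 0, 0.38, 0.18, 0.04, 0
R0 = Σ lx·mx = 0.6 → 0.60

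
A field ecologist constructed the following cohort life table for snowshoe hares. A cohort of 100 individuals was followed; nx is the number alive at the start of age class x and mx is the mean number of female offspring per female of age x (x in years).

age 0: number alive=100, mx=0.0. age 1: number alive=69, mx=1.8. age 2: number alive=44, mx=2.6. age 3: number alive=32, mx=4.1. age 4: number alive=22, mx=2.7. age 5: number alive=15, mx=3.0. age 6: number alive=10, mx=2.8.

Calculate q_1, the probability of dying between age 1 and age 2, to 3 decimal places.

lx = nx/n0 = nx/100: 1, 0.69, 0.44, 0.32, 0.22, 0.15, 0.1
q_1 = (l_1 − l_2) / l_1 = (0.69 − 0.44) / 0.69
     = 0.25 / 0.69 = 0.362319… → 0.362

0.362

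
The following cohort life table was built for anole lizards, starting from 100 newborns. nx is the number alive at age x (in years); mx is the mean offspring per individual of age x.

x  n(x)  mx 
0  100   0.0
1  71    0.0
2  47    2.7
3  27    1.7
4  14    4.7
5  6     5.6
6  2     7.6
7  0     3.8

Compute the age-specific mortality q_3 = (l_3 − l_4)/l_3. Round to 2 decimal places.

0.48

lx = nx/n0 = nx/100: 1, 0.71, 0.47, 0.27, 0.14, 0.06, 0.02, 0
q_3 = (l_3 − l_4) / l_3 = (0.27 − 0.14) / 0.27
     = 0.13 / 0.27 = 0.481481… → 0.48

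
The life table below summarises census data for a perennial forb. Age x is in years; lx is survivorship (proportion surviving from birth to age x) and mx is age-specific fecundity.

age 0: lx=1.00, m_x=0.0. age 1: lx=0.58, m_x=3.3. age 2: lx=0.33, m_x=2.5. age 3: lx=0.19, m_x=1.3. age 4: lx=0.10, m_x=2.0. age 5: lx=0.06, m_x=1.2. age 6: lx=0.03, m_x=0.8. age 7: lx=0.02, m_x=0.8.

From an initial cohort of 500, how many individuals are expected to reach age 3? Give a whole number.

Expected survivors = N0 · l_3 = 500 × 0.19 = 95 → 95

95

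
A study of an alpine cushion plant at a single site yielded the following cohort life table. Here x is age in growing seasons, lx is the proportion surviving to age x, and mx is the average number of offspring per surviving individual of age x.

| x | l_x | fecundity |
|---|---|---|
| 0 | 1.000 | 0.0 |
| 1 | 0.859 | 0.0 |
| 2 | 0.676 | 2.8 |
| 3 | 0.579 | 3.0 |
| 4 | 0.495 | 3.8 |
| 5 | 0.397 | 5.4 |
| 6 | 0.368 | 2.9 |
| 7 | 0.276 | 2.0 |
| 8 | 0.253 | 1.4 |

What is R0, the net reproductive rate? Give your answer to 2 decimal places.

lx·mx by age: 0, 0, 1.8928, 1.737, 1.881, 2.1438, 1.0672, 0.552, 0.3542
R0 = Σ lx·mx = 9.628 → 9.63

9.63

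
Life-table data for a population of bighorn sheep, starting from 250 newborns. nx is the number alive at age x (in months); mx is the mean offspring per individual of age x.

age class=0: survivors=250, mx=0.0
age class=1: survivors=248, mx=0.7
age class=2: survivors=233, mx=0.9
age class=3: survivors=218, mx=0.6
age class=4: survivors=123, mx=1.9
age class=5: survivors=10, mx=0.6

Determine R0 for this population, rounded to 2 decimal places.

3.02

lx = nx/n0 = nx/250: 1, 0.992, 0.932, 0.872, 0.492, 0.04
lx·mx by age: 0, 0.6944, 0.8388, 0.5232, 0.9348, 0.024
R0 = Σ lx·mx = 3.0152 → 3.02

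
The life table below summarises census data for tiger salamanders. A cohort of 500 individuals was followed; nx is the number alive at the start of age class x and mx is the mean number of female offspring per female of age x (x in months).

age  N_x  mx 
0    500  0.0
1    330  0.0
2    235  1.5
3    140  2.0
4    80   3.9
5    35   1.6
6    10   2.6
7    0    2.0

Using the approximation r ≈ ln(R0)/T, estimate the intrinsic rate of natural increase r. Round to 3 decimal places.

0.229

lx = nx/n0 = nx/500: 1, 0.66, 0.47, 0.28, 0.16, 0.07, 0.02, 0
R0 = Σ lx·mx = 0 + 0 + 0.705 + 0.56 + 0.624 + 0.112 + 0.052 + 0 = 2.053
Σ x·lx·mx = 6.458; T = 6.458/2.053 = 3.14564…
r ≈ ln(R0)/T = ln(2.053)/3.14564… = 0.22867… → 0.229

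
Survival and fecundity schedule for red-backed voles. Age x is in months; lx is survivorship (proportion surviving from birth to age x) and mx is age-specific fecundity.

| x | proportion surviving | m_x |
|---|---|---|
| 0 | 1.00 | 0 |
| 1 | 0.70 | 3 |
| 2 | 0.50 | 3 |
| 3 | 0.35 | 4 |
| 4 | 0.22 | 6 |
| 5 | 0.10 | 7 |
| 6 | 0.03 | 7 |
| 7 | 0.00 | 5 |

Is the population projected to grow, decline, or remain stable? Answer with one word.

growing

R0 = Σ lx·mx = 0 + 2.1 + 1.5 + 1.4 + 1.32 + 0.7 + 0.21 + 0 = 7.23
R0 > 1, so the population is growing.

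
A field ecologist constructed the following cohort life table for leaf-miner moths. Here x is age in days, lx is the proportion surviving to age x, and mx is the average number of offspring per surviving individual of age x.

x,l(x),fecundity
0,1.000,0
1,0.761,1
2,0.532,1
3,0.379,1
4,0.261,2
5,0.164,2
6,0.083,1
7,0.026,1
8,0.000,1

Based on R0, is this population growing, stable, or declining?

growing

R0 = Σ lx·mx = 0 + 0.761 + 0.532 + 0.379 + 0.522 + 0.328 + 0.083 + 0.026 + 0 = 2.631
R0 > 1, so the population is growing.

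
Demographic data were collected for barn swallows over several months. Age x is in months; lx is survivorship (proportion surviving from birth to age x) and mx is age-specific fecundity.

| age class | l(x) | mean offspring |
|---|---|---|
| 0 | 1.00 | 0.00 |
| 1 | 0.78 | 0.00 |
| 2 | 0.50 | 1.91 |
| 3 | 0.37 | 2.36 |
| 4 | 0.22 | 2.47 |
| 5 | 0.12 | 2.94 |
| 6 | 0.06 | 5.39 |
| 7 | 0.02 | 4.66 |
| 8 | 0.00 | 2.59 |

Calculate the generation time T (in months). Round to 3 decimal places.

3.521

lx·mx: 0, 0, 0.955, 0.8732, 0.5434, 0.3528, 0.3234, 0.0932, 0 → R0 = 3.141
x·lx·mx: 0, 0, 1.91, 2.6196, 2.1736, 1.764, 1.9404, 0.6524, 0 → Σ = 11.06
T = 11.06 / 3.141 = 3.521172… → 3.521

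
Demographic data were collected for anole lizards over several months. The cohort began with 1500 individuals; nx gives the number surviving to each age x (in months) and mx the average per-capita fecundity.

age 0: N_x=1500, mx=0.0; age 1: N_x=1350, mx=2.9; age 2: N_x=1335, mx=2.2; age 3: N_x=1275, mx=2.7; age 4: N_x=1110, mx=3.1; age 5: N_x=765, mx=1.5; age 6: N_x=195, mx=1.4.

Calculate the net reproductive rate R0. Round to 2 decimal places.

lx = nx/n0 = nx/1500: 1, 0.9, 0.89, 0.85, 0.74, 0.51, 0.13
lx·mx by age: 0, 2.61, 1.958, 2.295, 2.294, 0.765, 0.182
R0 = Σ lx·mx = 10.104 → 10.10

10.10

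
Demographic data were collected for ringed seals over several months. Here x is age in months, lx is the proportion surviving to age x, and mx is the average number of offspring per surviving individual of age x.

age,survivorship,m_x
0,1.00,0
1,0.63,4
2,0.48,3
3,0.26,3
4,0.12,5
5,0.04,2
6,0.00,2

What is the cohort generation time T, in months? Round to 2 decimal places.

1.94

lx·mx: 0, 2.52, 1.44, 0.78, 0.6, 0.08, 0 → R0 = 5.42
x·lx·mx: 0, 2.52, 2.88, 2.34, 2.4, 0.4, 0 → Σ = 10.54
T = 10.54 / 5.42 = 1.944649… → 1.94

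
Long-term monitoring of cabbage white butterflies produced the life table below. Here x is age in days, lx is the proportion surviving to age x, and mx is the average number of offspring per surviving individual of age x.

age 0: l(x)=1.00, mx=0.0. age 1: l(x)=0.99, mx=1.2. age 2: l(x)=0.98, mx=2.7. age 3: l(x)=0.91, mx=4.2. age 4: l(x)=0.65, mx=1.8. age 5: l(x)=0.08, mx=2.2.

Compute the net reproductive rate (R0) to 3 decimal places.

lx·mx by age: 0, 1.188, 2.646, 3.822, 1.17, 0.176
R0 = Σ lx·mx = 9.002 → 9.002

9.002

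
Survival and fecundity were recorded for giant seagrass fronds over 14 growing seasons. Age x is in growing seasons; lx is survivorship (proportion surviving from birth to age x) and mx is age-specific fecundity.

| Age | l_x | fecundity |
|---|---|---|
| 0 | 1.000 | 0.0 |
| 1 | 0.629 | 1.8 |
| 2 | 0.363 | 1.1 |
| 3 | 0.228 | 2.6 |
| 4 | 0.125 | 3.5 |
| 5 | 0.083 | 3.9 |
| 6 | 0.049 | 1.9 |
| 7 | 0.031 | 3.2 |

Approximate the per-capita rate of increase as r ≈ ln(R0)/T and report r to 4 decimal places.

0.4153

R0 = Σ lx·mx = 0 + 1.1322 + 0.3993 + 0.5928 + 0.4375 + 0.3237 + 0.0931 + 0.0992 = 3.0778
Σ x·lx·mx = 8.3307; T = 8.3307/3.0778 = 2.70671…
r ≈ ln(R0)/T = ln(3.0778)/2.70671… = 0.415344… → 0.4153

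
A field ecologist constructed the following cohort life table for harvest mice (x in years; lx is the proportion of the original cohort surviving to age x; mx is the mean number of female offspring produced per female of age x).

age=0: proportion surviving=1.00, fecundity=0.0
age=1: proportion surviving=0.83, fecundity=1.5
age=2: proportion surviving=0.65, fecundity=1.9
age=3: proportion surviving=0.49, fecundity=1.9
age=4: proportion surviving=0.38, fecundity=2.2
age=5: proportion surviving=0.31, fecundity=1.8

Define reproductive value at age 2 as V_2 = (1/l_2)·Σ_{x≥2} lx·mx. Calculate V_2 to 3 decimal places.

5.477

lx·mx for x ≥ 2: 1.235, 0.931, 0.836, 0.558 → sum = 3.56
V_2 = 3.56 / l_2 = 3.56 / 0.65 = 5.476923… → 5.477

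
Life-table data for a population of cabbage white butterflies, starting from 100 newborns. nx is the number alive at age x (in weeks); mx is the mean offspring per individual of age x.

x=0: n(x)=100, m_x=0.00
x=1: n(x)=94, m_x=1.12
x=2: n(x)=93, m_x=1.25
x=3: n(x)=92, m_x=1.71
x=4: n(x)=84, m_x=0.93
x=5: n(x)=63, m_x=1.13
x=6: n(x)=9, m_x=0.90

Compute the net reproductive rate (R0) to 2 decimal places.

lx = nx/n0 = nx/100: 1, 0.94, 0.93, 0.92, 0.84, 0.63, 0.09
lx·mx by age: 0, 1.0528, 1.1625, 1.5732, 0.7812, 0.7119, 0.081
R0 = Σ lx·mx = 5.3626 → 5.36

5.36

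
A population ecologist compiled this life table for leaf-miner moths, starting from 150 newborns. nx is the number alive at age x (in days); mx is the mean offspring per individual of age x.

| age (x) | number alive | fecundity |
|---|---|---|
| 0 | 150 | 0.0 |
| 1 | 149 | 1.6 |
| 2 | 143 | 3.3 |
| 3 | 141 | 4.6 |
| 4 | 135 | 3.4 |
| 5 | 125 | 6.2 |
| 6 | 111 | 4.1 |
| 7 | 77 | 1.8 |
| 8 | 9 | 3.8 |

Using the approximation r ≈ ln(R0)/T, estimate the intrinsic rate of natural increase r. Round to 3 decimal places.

lx = nx/n0 = nx/150: 1, 0.99333…, 0.95333…, 0.94, 0.9, 0.83333…, 0.74, 0.51333…, 0.06
R0 = Σ lx·mx = 0 + 1.58933… + 3.146… + 4.324 + 3.06 + 5.16667… + 3.034 + 0.924… + 0.228 = 21.472…
Σ x·lx·mx = 85.422667…; T = 85.422667…/21.472… = 3.97833…
r ≈ ln(R0)/T = ln(21.472…)/3.97833… = 0.77086… → 0.771

0.771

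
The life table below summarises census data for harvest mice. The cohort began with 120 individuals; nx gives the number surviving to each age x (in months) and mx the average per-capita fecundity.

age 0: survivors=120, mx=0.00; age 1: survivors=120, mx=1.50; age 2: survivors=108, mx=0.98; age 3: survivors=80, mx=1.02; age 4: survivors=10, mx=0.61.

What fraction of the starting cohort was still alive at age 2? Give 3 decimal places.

l_2 = n_2/n_0 = 108/120 = 0.9 → 0.900

0.900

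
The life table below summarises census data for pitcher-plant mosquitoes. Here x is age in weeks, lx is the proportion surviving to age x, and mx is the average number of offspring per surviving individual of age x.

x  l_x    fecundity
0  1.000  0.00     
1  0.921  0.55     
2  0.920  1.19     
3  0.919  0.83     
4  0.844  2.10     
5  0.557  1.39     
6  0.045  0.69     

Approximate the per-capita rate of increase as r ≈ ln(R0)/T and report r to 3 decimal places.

0.489

R0 = Σ lx·mx = 0 + 0.50655 + 1.0948 + 0.76277 + 1.7724 + 0.77423 + 0.03105 = 4.9418
Σ x·lx·mx = 16.13151; T = 16.13151/4.9418 = 3.2643…
r ≈ ln(R0)/T = ln(4.9418)/3.2643… = 0.48946… → 0.489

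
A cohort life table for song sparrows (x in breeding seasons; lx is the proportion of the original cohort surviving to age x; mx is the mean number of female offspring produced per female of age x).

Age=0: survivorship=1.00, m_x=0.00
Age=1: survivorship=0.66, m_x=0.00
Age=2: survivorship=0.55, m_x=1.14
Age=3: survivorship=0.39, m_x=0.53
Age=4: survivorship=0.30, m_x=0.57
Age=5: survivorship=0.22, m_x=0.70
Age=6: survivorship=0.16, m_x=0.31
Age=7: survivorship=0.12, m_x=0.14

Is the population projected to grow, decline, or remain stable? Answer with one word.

growing

R0 = Σ lx·mx = 0 + 0 + 0.627 + 0.2067 + 0.171 + 0.154 + 0.0496 + 0.0168 = 1.2251
R0 > 1, so the population is growing.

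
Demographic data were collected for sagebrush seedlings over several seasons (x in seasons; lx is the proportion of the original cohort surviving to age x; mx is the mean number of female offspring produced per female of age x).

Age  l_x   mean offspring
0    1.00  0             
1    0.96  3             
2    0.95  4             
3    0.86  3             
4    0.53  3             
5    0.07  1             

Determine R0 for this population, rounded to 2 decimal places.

10.92

lx·mx by age: 0, 2.88, 3.8, 2.58, 1.59, 0.07
R0 = Σ lx·mx = 10.92 → 10.92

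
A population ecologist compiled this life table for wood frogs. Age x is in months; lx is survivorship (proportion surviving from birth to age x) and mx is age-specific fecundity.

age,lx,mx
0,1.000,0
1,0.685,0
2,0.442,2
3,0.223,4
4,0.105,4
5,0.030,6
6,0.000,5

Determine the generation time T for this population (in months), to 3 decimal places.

2.956

lx·mx: 0, 0, 0.884, 0.892, 0.42, 0.18, 0 → R0 = 2.376
x·lx·mx: 0, 0, 1.768, 2.676, 1.68, 0.9, 0 → Σ = 7.024
T = 7.024 / 2.376 = 2.956229… → 2.956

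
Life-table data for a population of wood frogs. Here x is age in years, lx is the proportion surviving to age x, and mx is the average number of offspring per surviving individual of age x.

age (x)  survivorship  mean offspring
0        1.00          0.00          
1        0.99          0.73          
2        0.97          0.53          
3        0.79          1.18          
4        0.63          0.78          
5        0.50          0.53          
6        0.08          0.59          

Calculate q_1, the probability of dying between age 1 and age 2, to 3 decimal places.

0.020

q_1 = (l_1 − l_2) / l_1 = (0.99 − 0.97) / 0.99
     = 0.02 / 0.99 = 0.020202… → 0.020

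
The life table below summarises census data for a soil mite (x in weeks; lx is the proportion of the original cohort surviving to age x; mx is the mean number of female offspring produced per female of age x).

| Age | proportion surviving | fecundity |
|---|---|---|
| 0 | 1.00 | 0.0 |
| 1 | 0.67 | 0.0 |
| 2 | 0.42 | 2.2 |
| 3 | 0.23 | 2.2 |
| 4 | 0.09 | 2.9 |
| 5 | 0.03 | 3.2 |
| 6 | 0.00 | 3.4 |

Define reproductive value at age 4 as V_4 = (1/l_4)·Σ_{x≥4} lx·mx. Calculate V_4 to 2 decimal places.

lx·mx for x ≥ 4: 0.261, 0.096, 0 → sum = 0.357
V_4 = 0.357 / l_4 = 0.357 / 0.09 = 3.966667… → 3.97

3.97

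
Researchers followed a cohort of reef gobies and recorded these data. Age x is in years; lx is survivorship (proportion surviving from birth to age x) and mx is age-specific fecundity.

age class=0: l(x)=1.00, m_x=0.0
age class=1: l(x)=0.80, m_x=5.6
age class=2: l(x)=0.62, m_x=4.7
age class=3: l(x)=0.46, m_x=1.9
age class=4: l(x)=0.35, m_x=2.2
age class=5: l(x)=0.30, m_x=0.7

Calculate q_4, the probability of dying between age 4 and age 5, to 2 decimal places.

0.14

q_4 = (l_4 − l_5) / l_4 = (0.35 − 0.3) / 0.35
     = 0.05 / 0.35 = 0.142857… → 0.14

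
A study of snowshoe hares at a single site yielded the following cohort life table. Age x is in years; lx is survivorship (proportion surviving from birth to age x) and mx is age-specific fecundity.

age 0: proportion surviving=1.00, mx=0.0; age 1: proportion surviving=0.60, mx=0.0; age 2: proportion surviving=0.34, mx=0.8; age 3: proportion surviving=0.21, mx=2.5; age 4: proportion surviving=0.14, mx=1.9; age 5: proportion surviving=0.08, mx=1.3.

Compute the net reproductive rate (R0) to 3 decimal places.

lx·mx by age: 0, 0, 0.272, 0.525, 0.266, 0.104
R0 = Σ lx·mx = 1.167 → 1.167

1.167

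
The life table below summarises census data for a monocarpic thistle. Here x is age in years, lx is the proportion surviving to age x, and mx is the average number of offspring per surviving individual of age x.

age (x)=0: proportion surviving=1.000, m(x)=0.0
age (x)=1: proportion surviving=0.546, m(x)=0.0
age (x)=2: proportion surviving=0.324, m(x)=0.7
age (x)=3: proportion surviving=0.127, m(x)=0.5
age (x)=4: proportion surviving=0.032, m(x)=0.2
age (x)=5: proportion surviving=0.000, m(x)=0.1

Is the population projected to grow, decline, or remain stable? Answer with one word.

declining

R0 = Σ lx·mx = 0 + 0 + 0.2268 + 0.0635 + 0.0064 + 0 = 0.2967
R0 < 1, so the population is declining.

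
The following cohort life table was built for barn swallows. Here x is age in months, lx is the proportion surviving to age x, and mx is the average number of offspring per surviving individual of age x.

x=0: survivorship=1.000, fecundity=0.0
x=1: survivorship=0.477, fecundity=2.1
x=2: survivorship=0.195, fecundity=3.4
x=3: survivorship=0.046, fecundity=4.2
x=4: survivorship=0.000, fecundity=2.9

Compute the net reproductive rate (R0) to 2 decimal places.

lx·mx by age: 0, 1.0017, 0.663, 0.1932, 0
R0 = Σ lx·mx = 1.8579 → 1.86

1.86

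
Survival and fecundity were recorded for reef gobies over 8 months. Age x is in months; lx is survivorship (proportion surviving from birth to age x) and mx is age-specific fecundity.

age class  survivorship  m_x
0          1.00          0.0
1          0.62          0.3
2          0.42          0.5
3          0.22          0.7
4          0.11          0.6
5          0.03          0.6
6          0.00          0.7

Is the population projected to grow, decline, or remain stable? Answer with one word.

declining

R0 = Σ lx·mx = 0 + 0.186 + 0.21 + 0.154 + 0.066 + 0.018 + 0 = 0.634
R0 < 1, so the population is declining.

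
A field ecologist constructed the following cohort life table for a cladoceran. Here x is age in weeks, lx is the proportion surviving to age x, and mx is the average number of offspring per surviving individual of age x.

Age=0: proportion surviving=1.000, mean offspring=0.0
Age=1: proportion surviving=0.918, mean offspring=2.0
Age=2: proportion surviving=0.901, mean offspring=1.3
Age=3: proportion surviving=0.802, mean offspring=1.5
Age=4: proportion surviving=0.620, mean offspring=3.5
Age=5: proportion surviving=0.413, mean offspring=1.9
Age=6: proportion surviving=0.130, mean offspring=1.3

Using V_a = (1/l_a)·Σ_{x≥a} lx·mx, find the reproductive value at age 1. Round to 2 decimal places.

lx·mx for x ≥ 1: 1.836, 1.1713, 1.203, 2.17, 0.7847, 0.169 → sum = 7.334
V_1 = 7.334 / l_1 = 7.334 / 0.918 = 7.989107… → 7.99

7.99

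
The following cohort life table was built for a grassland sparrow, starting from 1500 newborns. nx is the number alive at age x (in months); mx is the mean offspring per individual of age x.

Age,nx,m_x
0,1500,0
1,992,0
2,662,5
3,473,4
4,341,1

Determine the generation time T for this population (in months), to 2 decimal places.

2.46

lx = nx/n0 = nx/1500: 1, 0.66133…, 0.44133…, 0.31533…, 0.22733…
lx·mx: 0, 0, 2.206667…, 1.261333…, 0.227333… → R0 = 3.695333…
x·lx·mx: 0, 0, 4.413333…, 3.784…, 0.909333… → Σ = 9.106667…
T = 9.106667… / 3.695333… = 2.464369… → 2.46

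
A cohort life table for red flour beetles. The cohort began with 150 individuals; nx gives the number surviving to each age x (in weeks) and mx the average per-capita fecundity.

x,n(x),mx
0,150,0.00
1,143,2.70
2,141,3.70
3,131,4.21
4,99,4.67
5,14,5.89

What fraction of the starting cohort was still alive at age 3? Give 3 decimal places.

0.873

l_3 = n_3/n_0 = 131/150 = 0.873333… → 0.873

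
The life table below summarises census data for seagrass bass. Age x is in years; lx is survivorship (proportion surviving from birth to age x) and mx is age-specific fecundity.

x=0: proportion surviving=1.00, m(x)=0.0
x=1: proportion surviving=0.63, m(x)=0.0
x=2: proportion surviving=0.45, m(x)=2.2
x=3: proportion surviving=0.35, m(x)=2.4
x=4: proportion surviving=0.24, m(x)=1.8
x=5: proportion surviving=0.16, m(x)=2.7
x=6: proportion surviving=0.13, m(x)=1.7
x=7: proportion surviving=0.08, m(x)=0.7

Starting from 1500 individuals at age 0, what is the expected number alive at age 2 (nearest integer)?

675

Expected survivors = N0 · l_2 = 1500 × 0.45 = 675 → 675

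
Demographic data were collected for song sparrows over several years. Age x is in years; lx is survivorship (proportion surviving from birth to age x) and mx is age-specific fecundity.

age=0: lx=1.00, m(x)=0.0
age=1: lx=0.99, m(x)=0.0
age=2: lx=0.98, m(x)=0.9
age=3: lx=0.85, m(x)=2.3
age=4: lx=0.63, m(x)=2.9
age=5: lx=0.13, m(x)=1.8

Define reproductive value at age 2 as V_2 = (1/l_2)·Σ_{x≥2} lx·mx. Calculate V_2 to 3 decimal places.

lx·mx for x ≥ 2: 0.882, 1.955, 1.827, 0.234 → sum = 4.898
V_2 = 4.898 / l_2 = 4.898 / 0.98 = 4.997959… → 4.998

4.998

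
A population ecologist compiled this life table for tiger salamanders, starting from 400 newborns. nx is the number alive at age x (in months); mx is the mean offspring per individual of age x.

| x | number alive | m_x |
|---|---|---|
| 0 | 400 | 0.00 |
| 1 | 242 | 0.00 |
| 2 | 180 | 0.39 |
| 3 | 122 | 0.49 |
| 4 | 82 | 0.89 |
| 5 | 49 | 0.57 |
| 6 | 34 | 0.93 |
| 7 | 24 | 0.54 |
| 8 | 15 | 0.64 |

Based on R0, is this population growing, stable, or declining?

declining

lx = nx/n0 = nx/400: 1, 0.605, 0.45, 0.305, 0.205, 0.1225, 0.085, 0.06, 0.0375
R0 = Σ lx·mx = 0 + 0 + 0.1755 + 0.14945 + 0.18245 + 0.069825 + 0.07905 + 0.0324 + 0.024 = 0.712675
R0 < 1, so the population is declining.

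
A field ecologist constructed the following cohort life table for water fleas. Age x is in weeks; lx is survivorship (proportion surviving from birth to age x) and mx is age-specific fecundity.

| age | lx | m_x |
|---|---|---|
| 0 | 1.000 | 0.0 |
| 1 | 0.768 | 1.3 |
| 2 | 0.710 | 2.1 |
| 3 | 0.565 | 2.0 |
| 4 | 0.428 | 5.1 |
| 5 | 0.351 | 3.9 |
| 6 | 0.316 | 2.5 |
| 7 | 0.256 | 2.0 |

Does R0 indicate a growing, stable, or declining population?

R0 = Σ lx·mx = 0 + 0.9984 + 1.491 + 1.13 + 2.1828 + 1.3689 + 0.79 + 0.512 = 8.4731
R0 > 1, so the population is growing.

growing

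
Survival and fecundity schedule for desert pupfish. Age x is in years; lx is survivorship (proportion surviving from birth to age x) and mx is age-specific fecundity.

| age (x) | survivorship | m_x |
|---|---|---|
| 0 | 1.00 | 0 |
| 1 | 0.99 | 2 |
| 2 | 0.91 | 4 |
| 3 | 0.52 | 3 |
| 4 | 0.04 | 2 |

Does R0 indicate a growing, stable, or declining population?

growing

R0 = Σ lx·mx = 0 + 1.98 + 3.64 + 1.56 + 0.08 = 7.26
R0 > 1, so the population is growing.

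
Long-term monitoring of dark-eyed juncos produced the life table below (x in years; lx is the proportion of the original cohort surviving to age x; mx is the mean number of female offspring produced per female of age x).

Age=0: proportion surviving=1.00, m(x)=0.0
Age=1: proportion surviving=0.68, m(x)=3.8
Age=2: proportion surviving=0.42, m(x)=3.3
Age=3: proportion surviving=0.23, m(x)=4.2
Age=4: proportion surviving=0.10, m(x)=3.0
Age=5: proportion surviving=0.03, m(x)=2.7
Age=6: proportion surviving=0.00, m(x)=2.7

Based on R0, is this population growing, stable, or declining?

R0 = Σ lx·mx = 0 + 2.584 + 1.386 + 0.966 + 0.3 + 0.081 + 0 = 5.317
R0 > 1, so the population is growing.

growing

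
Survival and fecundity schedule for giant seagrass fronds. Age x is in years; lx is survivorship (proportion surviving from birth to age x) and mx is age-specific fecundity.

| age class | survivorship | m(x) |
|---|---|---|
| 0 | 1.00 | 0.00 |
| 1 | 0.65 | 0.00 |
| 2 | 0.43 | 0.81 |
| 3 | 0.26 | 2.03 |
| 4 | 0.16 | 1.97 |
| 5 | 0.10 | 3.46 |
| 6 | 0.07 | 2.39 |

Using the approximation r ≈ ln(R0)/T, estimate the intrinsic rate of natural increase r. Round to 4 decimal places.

0.1449

R0 = Σ lx·mx = 0 + 0 + 0.3483 + 0.5278 + 0.3152 + 0.346 + 0.1673 = 1.7046
Σ x·lx·mx = 6.2746; T = 6.2746/1.7046 = 3.68098…
r ≈ ln(R0)/T = ln(1.7046)/3.68098… = 0.144888… → 0.1449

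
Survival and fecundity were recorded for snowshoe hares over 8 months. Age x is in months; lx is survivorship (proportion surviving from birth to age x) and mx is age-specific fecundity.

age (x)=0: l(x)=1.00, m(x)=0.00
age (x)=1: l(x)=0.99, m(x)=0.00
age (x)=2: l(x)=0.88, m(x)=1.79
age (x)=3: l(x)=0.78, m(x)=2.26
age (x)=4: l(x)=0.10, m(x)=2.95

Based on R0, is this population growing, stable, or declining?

R0 = Σ lx·mx = 0 + 0 + 1.5752 + 1.7628 + 0.295 = 3.633
R0 > 1, so the population is growing.

growing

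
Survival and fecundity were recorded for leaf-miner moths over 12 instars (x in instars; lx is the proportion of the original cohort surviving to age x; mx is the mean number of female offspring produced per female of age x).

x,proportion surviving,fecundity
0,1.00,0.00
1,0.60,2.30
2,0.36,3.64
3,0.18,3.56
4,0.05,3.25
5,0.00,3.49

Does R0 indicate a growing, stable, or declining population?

R0 = Σ lx·mx = 0 + 1.38 + 1.3104 + 0.6408 + 0.1625 + 0 = 3.4937
R0 > 1, so the population is growing.

growing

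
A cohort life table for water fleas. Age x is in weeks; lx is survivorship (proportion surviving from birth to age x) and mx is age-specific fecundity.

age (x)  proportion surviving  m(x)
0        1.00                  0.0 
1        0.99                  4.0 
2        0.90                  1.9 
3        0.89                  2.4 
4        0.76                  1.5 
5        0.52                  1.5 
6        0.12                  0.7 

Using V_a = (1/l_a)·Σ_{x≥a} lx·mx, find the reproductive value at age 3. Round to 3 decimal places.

lx·mx for x ≥ 3: 2.136, 1.14, 0.78, 0.084 → sum = 4.14
V_3 = 4.14 / l_3 = 4.14 / 0.89 = 4.651685… → 4.652

4.652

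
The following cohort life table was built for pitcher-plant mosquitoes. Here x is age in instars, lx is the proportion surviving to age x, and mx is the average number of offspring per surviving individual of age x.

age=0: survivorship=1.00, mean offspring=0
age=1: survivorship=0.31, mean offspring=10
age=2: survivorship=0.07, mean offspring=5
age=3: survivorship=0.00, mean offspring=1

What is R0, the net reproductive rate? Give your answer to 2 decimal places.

3.45

lx·mx by age: 0, 3.1, 0.35, 0
R0 = Σ lx·mx = 3.45 → 3.45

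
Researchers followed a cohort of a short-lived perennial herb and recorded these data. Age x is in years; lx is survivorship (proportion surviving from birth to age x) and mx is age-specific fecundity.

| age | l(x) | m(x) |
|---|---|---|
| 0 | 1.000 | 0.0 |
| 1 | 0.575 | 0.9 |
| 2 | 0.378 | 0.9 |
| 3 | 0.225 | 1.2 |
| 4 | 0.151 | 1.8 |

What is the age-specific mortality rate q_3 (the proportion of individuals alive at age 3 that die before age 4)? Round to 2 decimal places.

q_3 = (l_3 − l_4) / l_3 = (0.225 − 0.151) / 0.225
     = 0.074 / 0.225 = 0.328889… → 0.33

0.33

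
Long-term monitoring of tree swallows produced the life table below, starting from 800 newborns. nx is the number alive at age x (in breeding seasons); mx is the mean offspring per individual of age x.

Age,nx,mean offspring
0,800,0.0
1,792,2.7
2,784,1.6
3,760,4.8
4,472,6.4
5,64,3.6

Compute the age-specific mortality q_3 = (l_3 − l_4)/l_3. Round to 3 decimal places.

0.379

lx = nx/n0 = nx/800: 1, 0.99, 0.98, 0.95, 0.59, 0.08
q_3 = (l_3 − l_4) / l_3 = (0.95 − 0.59) / 0.95
     = 0.36 / 0.95 = 0.378947… → 0.379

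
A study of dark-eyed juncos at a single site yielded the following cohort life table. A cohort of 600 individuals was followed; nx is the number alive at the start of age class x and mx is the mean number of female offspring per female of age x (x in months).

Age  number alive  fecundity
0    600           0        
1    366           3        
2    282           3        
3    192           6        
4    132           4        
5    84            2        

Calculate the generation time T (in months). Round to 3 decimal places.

lx = nx/n0 = nx/600: 1, 0.61, 0.47, 0.32, 0.22, 0.14
lx·mx: 0, 1.83, 1.41, 1.92, 0.88, 0.28 → R0 = 6.32
x·lx·mx: 0, 1.83, 2.82, 5.76, 3.52, 1.4 → Σ = 15.33
T = 15.33 / 6.32 = 2.425633… → 2.426

2.426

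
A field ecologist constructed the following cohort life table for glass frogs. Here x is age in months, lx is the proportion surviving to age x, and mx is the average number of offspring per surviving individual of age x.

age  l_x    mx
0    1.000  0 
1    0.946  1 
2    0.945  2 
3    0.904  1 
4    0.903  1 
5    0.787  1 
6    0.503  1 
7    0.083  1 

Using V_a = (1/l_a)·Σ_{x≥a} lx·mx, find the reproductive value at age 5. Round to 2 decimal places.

1.74

lx·mx for x ≥ 5: 0.787, 0.503, 0.083 → sum = 1.373
V_5 = 1.373 / l_5 = 1.373 / 0.787 = 1.7446… → 1.74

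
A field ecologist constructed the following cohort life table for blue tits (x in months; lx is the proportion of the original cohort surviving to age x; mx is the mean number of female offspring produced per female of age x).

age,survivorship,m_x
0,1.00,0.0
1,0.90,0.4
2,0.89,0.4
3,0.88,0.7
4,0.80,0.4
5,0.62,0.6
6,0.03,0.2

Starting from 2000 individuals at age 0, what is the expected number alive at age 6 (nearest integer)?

60

Expected survivors = N0 · l_6 = 2000 × 0.03 = 60 → 60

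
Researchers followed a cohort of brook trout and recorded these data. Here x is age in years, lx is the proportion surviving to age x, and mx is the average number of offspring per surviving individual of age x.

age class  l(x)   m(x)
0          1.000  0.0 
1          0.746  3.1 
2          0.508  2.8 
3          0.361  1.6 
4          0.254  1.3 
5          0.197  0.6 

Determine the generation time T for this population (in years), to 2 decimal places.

1.85

lx·mx: 0, 2.3126, 1.4224, 0.5776, 0.3302, 0.1182 → R0 = 4.761
x·lx·mx: 0, 2.3126, 2.8448, 1.7328, 1.3208, 0.591 → Σ = 8.802
T = 8.802 / 4.761 = 1.848771… → 1.85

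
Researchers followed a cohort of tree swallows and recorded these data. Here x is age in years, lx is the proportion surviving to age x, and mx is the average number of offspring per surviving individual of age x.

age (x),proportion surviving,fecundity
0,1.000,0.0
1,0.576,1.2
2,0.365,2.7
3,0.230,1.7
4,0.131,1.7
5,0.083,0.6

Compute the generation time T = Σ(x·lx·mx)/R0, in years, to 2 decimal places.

2.13

lx·mx: 0, 0.6912, 0.9855, 0.391, 0.2227, 0.0498 → R0 = 2.3402
x·lx·mx: 0, 0.6912, 1.971, 1.173, 0.8908, 0.249 → Σ = 4.975
T = 4.975 / 2.3402 = 2.125887… → 2.13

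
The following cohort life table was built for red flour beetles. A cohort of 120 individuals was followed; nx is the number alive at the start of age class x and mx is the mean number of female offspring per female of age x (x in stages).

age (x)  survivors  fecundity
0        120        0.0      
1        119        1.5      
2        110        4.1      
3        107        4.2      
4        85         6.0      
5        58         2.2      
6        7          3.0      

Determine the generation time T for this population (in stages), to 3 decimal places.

lx = nx/n0 = nx/120: 1, 0.99167…, 0.91667…, 0.89167…, 0.70833…, 0.48333…, 0.05833…
lx·mx: 0, 1.4875…, 3.758333…, 3.745…, 4.25…, 1.063333…, 0.175… → R0 = 14.479167…
x·lx·mx: 0, 1.4875…, 7.516667…, 11.235…, 17…, 5.316667…, 1.05… → Σ = 43.605833…
T = 43.605833… / 14.479167… = 3.011626… → 3.012

3.012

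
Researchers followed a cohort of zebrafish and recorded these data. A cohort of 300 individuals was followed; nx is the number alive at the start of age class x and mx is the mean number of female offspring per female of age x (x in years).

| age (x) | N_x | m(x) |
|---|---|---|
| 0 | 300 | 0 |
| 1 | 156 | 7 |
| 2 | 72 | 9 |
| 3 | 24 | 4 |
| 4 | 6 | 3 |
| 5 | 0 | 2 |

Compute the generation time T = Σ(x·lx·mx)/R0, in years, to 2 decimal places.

1.48

lx = nx/n0 = nx/300: 1, 0.52, 0.24, 0.08, 0.02, 0
lx·mx: 0, 3.64, 2.16, 0.32, 0.06, 0 → R0 = 6.18
x·lx·mx: 0, 3.64, 4.32, 0.96, 0.24, 0 → Σ = 9.16
T = 9.16 / 6.18 = 1.482201… → 1.48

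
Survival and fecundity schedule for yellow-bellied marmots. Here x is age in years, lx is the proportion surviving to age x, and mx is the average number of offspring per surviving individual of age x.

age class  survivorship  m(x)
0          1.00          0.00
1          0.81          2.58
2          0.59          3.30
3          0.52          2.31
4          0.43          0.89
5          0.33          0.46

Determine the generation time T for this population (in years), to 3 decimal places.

lx·mx: 0, 2.0898, 1.947, 1.2012, 0.3827, 0.1518 → R0 = 5.7725
x·lx·mx: 0, 2.0898, 3.894, 3.6036, 1.5308, 0.759 → Σ = 11.8772
T = 11.8772 / 5.7725 = 2.057549… → 2.058

2.058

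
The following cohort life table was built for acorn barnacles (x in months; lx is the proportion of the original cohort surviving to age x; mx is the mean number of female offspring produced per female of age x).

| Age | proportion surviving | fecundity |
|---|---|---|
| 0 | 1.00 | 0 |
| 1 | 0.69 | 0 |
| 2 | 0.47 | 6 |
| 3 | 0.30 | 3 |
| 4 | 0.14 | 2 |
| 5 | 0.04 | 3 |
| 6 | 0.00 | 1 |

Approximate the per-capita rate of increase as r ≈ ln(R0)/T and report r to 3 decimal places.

R0 = Σ lx·mx = 0 + 0 + 2.82 + 0.9 + 0.28 + 0.12 + 0 = 4.12
Σ x·lx·mx = 10.06; T = 10.06/4.12 = 2.44175…
r ≈ ln(R0)/T = ln(4.12)/2.44175… = 0.57985… → 0.580

0.580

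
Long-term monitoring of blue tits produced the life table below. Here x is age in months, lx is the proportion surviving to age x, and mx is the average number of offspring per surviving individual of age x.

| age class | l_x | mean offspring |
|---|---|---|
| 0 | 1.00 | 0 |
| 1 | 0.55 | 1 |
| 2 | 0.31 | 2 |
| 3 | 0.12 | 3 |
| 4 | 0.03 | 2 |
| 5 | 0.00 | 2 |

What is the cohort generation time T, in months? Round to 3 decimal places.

lx·mx: 0, 0.55, 0.62, 0.36, 0.06, 0 → R0 = 1.59
x·lx·mx: 0, 0.55, 1.24, 1.08, 0.24, 0 → Σ = 3.11
T = 3.11 / 1.59 = 1.955975… → 1.956

1.956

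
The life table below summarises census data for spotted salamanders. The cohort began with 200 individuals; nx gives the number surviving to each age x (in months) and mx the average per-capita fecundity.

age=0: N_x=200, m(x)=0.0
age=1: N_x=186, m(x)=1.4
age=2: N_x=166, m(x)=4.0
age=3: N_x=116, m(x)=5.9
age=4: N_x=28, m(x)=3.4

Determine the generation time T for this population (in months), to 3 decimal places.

lx = nx/n0 = nx/200: 1, 0.93, 0.83, 0.58, 0.14
lx·mx: 0, 1.302, 3.32, 3.422, 0.476 → R0 = 8.52
x·lx·mx: 0, 1.302, 6.64, 10.266, 1.904 → Σ = 20.112
T = 20.112 / 8.52 = 2.360563… → 2.361

2.361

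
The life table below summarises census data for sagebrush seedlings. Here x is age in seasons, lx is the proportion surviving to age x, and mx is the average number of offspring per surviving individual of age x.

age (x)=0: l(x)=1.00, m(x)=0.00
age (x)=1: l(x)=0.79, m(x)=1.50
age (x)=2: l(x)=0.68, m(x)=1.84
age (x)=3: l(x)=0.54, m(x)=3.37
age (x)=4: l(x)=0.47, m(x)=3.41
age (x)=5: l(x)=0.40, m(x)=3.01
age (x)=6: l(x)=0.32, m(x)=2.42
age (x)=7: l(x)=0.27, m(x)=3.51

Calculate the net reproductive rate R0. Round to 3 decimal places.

lx·mx by age: 0, 1.185, 1.2512, 1.8198, 1.6027, 1.204, 0.7744, 0.9477
R0 = Σ lx·mx = 8.7848 → 8.785

8.785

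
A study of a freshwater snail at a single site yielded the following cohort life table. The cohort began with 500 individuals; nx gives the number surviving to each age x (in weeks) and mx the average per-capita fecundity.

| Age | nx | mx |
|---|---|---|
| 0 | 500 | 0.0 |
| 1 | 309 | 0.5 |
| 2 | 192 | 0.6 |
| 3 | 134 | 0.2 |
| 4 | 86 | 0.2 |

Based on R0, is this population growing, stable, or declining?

lx = nx/n0 = nx/500: 1, 0.618, 0.384, 0.268, 0.172
R0 = Σ lx·mx = 0 + 0.309 + 0.2304 + 0.0536 + 0.0344 = 0.6274
R0 < 1, so the population is declining.

declining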